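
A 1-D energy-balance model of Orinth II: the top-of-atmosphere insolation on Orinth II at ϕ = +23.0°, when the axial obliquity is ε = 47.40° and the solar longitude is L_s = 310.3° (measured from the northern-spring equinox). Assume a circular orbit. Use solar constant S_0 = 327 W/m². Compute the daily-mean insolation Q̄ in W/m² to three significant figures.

Q̄ ≈ 46.7 W/m²

Solar declination: sin δ = sin ε · sin L_s = sin 47.40° × sin 310.3° = -0.56140, so δ = -34.153°.
cos h₀ = −tan(+23.0°) tan(-34.153°) = 0.2880, h₀ = 1.2787 rad.
Bracket: h₀ sin ϕ sin δ + cos ϕ cos δ sin h₀ = 1.2787×0.39073×-0.56140 + 0.92050×0.82755×0.95764 = -0.280490 + 0.729492 = 0.449002.
Q̄ = (S_0/π) × [bracket] = (327/π) × 0.449002 = 46.74 W/m².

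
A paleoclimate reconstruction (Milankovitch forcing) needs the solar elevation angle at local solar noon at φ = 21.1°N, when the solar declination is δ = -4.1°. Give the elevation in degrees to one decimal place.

64.8°

At local noon the hour angle is zero, so the zenith angle equals |φ − δ| = |+21.1° − (-4.100°)| = 25.200°.
Elevation = 90° − 25.200° = 64.8°.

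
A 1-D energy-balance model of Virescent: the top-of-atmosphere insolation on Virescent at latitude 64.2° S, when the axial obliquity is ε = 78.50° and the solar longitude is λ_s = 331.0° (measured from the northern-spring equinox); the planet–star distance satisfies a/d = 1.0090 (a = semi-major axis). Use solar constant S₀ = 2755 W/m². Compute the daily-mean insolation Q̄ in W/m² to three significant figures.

Q̄ ≈ 1.20e+03 W/m²

Solar declination: sin δ = sin ε · sin λ_s = sin 78.50° × sin 331.0° = -0.47508, so δ = -28.364°.
cos H₀ = −tan(-64.2°) tan(-28.364°) = -1.1168 ≤ −1 ⇒ polar day, H₀ = π.
Bracket: H₀ sin φ sin δ + cos φ cos δ sin H₀ = 3.1416×-0.90032×-0.47508 + 0.43523×0.87994×0.00000 = 1.343738 + 0.000000 = 1.343738.
Inverse-square distance factor (a/d)² = 1.0090² = 1.018081.
Q̄ = (S₀/π) × 1.018081 × [bracket] = (2755/π) × 1.018081 × 1.343738 = 1200 W/m².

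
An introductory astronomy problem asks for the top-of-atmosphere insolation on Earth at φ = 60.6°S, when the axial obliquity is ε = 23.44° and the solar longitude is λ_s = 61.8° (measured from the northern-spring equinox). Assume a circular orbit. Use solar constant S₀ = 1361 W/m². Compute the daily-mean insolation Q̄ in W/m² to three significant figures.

Q̄ ≈ 37.2 W/m²

Solar declination: sin δ = sin ε · sin λ_s = sin 23.44° × sin 61.8° = 0.35057, so δ = +20.522°.
cos H₀ = −tan(-60.6°) tan(+20.522°) = 0.6643, H₀ = 0.8442 rad.
Bracket: H₀ sin φ sin δ + cos φ cos δ sin H₀ = 0.8442×-0.87121×0.35057 + 0.49090×0.93654×0.74744 = -0.257836 + 0.343634 = 0.085798.
Q̄ = (S₀/π) × [bracket] = (1361/π) × 0.085798 = 37.17 W/m².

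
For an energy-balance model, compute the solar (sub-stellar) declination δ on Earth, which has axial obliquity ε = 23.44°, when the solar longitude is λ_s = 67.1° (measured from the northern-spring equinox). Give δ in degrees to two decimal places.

sin δ = sin ε · sin λ_s = sin 23.44° × sin 67.1° = 0.366437.
δ = arcsin(0.366437) = +21.50°.

δ = +21.50°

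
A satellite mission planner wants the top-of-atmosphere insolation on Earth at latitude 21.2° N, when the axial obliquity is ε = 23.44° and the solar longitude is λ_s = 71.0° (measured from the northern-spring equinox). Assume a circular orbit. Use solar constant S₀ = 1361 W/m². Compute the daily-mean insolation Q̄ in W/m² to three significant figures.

Solar declination: sin δ = sin ε · sin λ_s = sin 23.44° × sin 71.0° = 0.37612, so δ = +22.093°.
cos H₀ = −tan(+21.2°) tan(+22.093°) = -0.1574, H₀ = 1.7289 rad.
Bracket: H₀ sin φ sin δ + cos φ cos δ sin H₀ = 1.7289×0.36162×0.37612 + 0.93232×0.92657×0.98753 = 0.235152 + 0.853087 = 1.088239.
Q̄ = (S₀/π) × [bracket] = (1361/π) × 1.088239 = 471.4 W/m².

Q̄ ≈ 471 W/m²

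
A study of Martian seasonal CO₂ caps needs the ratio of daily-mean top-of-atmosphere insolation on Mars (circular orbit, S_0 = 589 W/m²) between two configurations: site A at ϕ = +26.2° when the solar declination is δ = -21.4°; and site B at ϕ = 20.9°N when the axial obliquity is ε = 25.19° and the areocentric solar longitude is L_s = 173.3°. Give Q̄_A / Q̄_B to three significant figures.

— Configuration A (ϕ=+26.2°):
cos h₀ = −tan(+26.2°) tan(-21.400°) = 0.1928, h₀ = 1.3767 rad.
Bracket: h₀ sin ϕ sin δ + cos ϕ cos δ sin h₀ = 1.3767×0.44151×-0.36488 + 0.89726×0.93106×0.98123 = -0.221784 + 0.819722 = 0.597938.
Q̄ = (S_0/π) × [bracket] = (589/π) × 0.597938 = 112.10 W/m².
— Configuration B (ϕ=+20.9°):
sin δ = sin 25.19° × sin 173.3° = 0.04966, so δ = +2.846°.
cos h₀ = −tan(+20.9°) tan(+2.846°) = -0.0190, h₀ = 1.5898 rad.
Bracket: h₀ sin ϕ sin δ + cos ϕ cos δ sin h₀ = 1.5898×0.35674×0.04966 + 0.93420×0.99877×0.99982 = 0.028164 + 0.932883 = 0.961047.
Q̄ = (S_0/π) × [bracket] = (589/π) × 0.961047 = 180.18 W/m².
Ratio Q̄_A / Q̄_B = 112.10 / 180.18 = 0.6222.

Q̄_A / Q̄_B ≈ 0.622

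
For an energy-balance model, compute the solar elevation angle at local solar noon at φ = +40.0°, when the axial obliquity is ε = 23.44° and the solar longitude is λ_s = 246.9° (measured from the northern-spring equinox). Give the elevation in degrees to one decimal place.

28.5°

Solar declination: sin δ = sin ε · sin λ_s = sin 23.44° × sin 246.9° = -0.36589, so δ = -21.463°.
At local noon the hour angle is zero, so the zenith angle equals |φ − δ| = |+40.0° − (-21.463°)| = 61.463°.
Elevation = 90° − 61.463° = 28.5°.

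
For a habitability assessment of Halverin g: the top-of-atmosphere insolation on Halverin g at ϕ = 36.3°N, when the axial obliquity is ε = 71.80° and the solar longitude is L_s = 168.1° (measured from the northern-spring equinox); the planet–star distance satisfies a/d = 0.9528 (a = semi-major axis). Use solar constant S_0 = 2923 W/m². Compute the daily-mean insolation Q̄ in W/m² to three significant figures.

Q̄ ≈ 829 W/m²

Solar declination: sin δ = sin ε · sin L_s = sin 71.80° × sin 168.1° = 0.19589, so δ = +11.297°.
cos h₀ = −tan(+36.3°) tan(+11.297°) = -0.1467, h₀ = 1.7181 rad.
Bracket: h₀ sin ϕ sin δ + cos ϕ cos δ sin h₀ = 1.7181×0.59201×0.19589 + 0.80593×0.98063×0.98918 = 0.199246 + 0.781768 = 0.981014.
Inverse-square distance factor (a/d)² = 0.9528² = 0.907828.
Q̄ = (S_0/π) × 0.907828 × [bracket] = (2923/π) × 0.907828 × 0.981014 = 828.6 W/m².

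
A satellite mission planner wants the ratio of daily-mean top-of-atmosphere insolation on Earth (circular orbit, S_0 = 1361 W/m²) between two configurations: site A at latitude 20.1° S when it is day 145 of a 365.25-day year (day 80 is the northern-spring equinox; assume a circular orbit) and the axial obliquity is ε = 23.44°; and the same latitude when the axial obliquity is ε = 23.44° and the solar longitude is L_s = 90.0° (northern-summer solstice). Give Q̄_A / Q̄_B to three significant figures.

Q̄_A / Q̄_B ≈ 1.05

— Configuration A (ϕ=-20.1°):
Solar longitude: L_s = 360° × (145 − 80)/365.25 = 64.066°.
sin δ = sin 23.44° × sin 64.066° = 0.35773, so δ = +20.961°.
cos h₀ = −tan(-20.1°) tan(+20.961°) = 0.1402, h₀ = 1.4301 rad.
Bracket: h₀ sin ϕ sin δ + cos ϕ cos δ sin h₀ = 1.4301×-0.34366×0.35773 + 0.93909×0.93383×0.99012 = -0.175813 + 0.868286 = 0.692473.
Q̄ = (S_0/π) × [bracket] = (1361/π) × 0.692473 = 299.99 W/m².
— Configuration B (ϕ=-20.1°):
Solar declination: sin δ = sin ε · sin L_s = sin 23.44° × sin 90.0° = 0.39779, so δ = +23.440°.
cos h₀ = −tan(-20.1°) tan(+23.440°) = 0.1587, h₀ = 1.4115 rad.
Bracket: h₀ sin ϕ sin δ + cos ϕ cos δ sin h₀ = 1.4115×-0.34366×0.39779 + 0.93909×0.91748×0.98733 = -0.192958 + 0.850680 = 0.657722.
Q̄ = (S_0/π) × [bracket] = (1361/π) × 0.657722 = 284.94 W/m².
Ratio Q̄_A / Q̄_B = 299.99 / 284.94 = 1.053.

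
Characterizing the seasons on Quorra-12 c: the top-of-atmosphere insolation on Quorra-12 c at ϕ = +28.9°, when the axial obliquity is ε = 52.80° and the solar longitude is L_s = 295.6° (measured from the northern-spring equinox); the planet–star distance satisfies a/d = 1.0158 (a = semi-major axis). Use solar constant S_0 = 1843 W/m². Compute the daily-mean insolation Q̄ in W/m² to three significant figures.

Q̄ ≈ 100 W/m²

Solar declination: sin δ = sin ε · sin L_s = sin 52.80° × sin 295.6° = -0.71834, so δ = -45.917°.
cos h₀ = −tan(+28.9°) tan(-45.917°) = 0.5700, h₀ = 0.9643 rad.
Bracket: h₀ sin ϕ sin δ + cos ϕ cos δ sin h₀ = 0.9643×0.48328×-0.71834 + 0.87546×0.69570×0.82165 = -0.334766 + 0.500432 = 0.165666.
Inverse-square distance factor (a/d)² = 1.0158² = 1.031850.
Q̄ = (S_0/π) × 1.031850 × [bracket] = (1843/π) × 1.031850 × 0.165666 = 100.3 W/m².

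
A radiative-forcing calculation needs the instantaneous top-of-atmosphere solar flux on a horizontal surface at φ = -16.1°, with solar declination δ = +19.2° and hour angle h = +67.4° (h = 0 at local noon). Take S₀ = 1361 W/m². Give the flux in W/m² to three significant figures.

cos θ_z = sin φ sin δ + cos φ cos δ cos h = -0.091200 + 0.348685 = 0.257485.
Flux = S₀ · cos θ_z = 1361 × 0.257485 = 350.4 W/m².

350 W/m²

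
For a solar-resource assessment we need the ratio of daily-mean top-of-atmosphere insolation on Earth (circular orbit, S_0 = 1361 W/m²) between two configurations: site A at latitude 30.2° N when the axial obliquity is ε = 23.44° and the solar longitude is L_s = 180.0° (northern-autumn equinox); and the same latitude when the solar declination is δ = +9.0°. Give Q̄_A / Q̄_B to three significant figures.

Q̄_A / Q̄_B ≈ 0.881

— Configuration A (ϕ=+30.2°):
Solar declination: sin δ = sin ε · sin L_s = sin 23.44° × sin 180.0° = 0.00000, so δ = +0.000°.
cos h₀ = −tan(+30.2°) tan(+0.000°) = -0.0000, h₀ = 1.5708 rad.
Bracket: h₀ sin ϕ sin δ + cos ϕ cos δ sin h₀ = 1.5708×0.50302×0.00000 + 0.86427×1.00000×1.00000 = 0.000000 + 0.864270 = 0.864270.
Q̄ = (S_0/π) × [bracket] = (1361/π) × 0.864270 = 374.42 W/m².
— Configuration B (ϕ=+30.2°):
cos h₀ = −tan(+30.2°) tan(+9.000°) = -0.0922, h₀ = 1.6631 rad.
Bracket: h₀ sin ϕ sin δ + cos ϕ cos δ sin h₀ = 1.6631×0.50302×0.15643 + 0.86427×0.98769×0.99574 = 0.130865 + 0.849994 = 0.980859.
Q̄ = (S_0/π) × [bracket] = (1361/π) × 0.980859 = 424.93 W/m².
Ratio Q̄_A / Q̄_B = 374.42 / 424.93 = 0.8811.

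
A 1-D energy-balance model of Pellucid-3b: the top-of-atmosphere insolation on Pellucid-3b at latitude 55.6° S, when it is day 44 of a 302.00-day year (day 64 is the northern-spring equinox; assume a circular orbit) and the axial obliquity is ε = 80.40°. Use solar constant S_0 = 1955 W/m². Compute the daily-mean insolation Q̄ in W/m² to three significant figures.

Solar longitude: L_s = 360° × (44 − 64)/302.00 = -23.841°, i.e. -23.841° + 360° = 336.159°.
sin δ = sin 80.40° × sin 336.159° = -0.39854, so δ = -23.487°.
cos h₀ = −tan(-55.6°) tan(-23.487°) = -0.6346, h₀ = 2.2583 rad.
Bracket: h₀ sin ϕ sin δ + cos ϕ cos δ sin h₀ = 2.2583×-0.82511×-0.39854 + 0.56497×0.91715×0.77281 = 0.742618 + 0.400441 = 1.143059.
Q̄ = (S_0/π) × [bracket] = (1955/π) × 1.143059 = 711.3 W/m².

Q̄ ≈ 711 W/m²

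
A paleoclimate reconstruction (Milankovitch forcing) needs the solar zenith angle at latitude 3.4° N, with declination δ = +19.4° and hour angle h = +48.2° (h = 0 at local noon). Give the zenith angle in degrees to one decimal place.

θ_z = 49.7°

cos θ_z = sin ϕ sin δ + cos ϕ cos δ cos h = 0.019699 + 0.627582 = 0.647281.
θ_z = arccos(0.647281) = 49.7°.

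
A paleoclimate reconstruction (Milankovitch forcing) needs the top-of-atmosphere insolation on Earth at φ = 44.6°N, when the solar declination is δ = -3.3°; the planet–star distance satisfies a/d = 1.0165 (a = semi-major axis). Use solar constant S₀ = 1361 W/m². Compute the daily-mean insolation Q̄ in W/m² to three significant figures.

Q̄ ≈ 290 W/m²

cos H₀ = −tan(+44.6°) tan(-3.300°) = 0.0569, H₀ = 1.5139 rad.
Bracket: H₀ sin φ sin δ + cos φ cos δ sin H₀ = 1.5139×0.70215×-0.05756 + 0.71203×0.99834×0.99838 = -0.061185 + 0.709696 = 0.648511.
Inverse-square distance factor (a/d)² = 1.0165² = 1.033272.
Q̄ = (S₀/π) × 1.033272 × [bracket] = (1361/π) × 1.033272 × 0.648511 = 290.3 W/m².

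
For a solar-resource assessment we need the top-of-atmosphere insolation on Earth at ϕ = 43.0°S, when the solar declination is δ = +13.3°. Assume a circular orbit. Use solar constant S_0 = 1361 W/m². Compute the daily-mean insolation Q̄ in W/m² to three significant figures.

Q̄ ≈ 209 W/m²

cos h₀ = −tan(-43.0°) tan(+13.300°) = 0.2204, h₀ = 1.3485 rad.
Bracket: h₀ sin ϕ sin δ + cos ϕ cos δ sin h₀ = 1.3485×-0.68200×0.23005 + 0.73135×0.97318×0.97540 = -0.211572 + 0.694227 = 0.482655.
Q̄ = (S_0/π) × [bracket] = (1361/π) × 0.482655 = 209.1 W/m².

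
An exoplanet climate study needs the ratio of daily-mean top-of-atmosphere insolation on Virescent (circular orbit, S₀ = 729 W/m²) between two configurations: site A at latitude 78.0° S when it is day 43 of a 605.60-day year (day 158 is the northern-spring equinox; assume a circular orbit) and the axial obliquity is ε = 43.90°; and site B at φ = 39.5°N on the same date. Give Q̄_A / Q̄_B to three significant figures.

— Configuration A (φ=-78.0°):
Solar longitude: λ_s = 360° × (43 − 158)/605.60 = -68.362°, i.e. -68.362° + 360° = 291.638°.
sin δ = sin 43.90° × sin 291.638° = -0.64454, so δ = -40.131°.
cos H₀ = −tan(-78.0°) tan(-40.131°) = -3.9660 ≤ −1 ⇒ polar day, H₀ = π.
Bracket: H₀ sin φ sin δ + cos φ cos δ sin H₀ = 3.1416×-0.97815×-0.64454 + 0.20791×0.76457×0.00000 = 1.980643 + 0.000000 = 1.980643.
Q̄ = (S₀/π) × [bracket] = (729/π) × 1.980643 = 459.60 W/m².
— Configuration B (φ=+39.5°):
cos H₀ = −tan(+39.5°) tan(-40.131°) = 0.6949, H₀ = 0.8025 rad.
Bracket: H₀ sin φ sin δ + cos φ cos δ sin H₀ = 0.8025×0.63608×-0.64454 + 0.77162×0.76457×0.71909 = -0.329008 + 0.424233 = 0.095225.
Q̄ = (S₀/π) × [bracket] = (729/π) × 0.095225 = 22.097 W/m².
Ratio Q̄_A / Q̄_B = 459.60 / 22.097 = 20.80.

Q̄_A / Q̄_B ≈ 20.8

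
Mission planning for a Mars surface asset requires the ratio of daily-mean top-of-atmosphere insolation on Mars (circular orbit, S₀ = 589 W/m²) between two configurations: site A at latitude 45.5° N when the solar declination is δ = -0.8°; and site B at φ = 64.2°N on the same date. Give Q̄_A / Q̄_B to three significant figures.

— Configuration A (φ=+45.5°):
cos H₀ = −tan(+45.5°) tan(-0.800°) = 0.0142, H₀ = 1.5566 rad.
Bracket: H₀ sin φ sin δ + cos φ cos δ sin H₀ = 1.5566×0.71325×-0.01396 + 0.70091×0.99990×0.99990 = -0.015499 + 0.700770 = 0.685271.
Q̄ = (S₀/π) × [bracket] = (589/π) × 0.685271 = 128.48 W/m².
— Configuration B (φ=+64.2°):
cos H₀ = −tan(+64.2°) tan(-0.800°) = 0.0289, H₀ = 1.5419 rad.
Bracket: H₀ sin φ sin δ + cos φ cos δ sin H₀ = 1.5419×0.90032×-0.01396 + 0.43523×0.99990×0.99958 = -0.019379 + 0.435004 = 0.415625.
Q̄ = (S₀/π) × [bracket] = (589/π) × 0.415625 = 77.923 W/m².
Ratio Q̄_A / Q̄_B = 128.48 / 77.923 = 1.649.

Q̄_A / Q̄_B ≈ 1.65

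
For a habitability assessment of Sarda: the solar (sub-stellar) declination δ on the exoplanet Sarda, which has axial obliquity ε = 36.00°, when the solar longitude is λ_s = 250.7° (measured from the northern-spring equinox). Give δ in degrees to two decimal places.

δ = -33.69°

sin δ = sin ε · sin λ_s = sin 36.00° × sin 250.7° = -0.554752.
δ = arcsin(-0.554752) = -33.69°.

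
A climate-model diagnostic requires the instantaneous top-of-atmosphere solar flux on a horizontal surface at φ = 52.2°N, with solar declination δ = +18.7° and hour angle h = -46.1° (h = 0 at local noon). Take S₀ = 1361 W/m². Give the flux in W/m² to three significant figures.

893 W/m²

cos θ_z = sin φ sin δ + cos φ cos δ cos h = 0.253334 + 0.402556 = 0.655890.
Flux = S₀ · cos θ_z = 1361 × 0.655890 = 892.7 W/m².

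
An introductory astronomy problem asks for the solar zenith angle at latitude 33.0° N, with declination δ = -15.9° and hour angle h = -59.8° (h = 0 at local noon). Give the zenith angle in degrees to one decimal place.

θ_z = 75.1°

cos θ_z = sin φ sin δ + cos φ cos δ cos h = -0.149209 + 0.405728 = 0.256519.
θ_z = arccos(0.256519) = 75.1°.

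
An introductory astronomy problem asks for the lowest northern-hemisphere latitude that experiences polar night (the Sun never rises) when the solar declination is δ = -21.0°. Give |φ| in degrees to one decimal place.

|φ| = 69.0°

Polar night requires cos H₀ = −tan φ tan δ ≥ 1, i.e. tan φ tan δ ≤ −1.
The boundary is |tan φ| · |tan δ| = 1, so |φ| = 90° − |δ| = 90° − 21.0° = 69.0° in the northern hemisphere.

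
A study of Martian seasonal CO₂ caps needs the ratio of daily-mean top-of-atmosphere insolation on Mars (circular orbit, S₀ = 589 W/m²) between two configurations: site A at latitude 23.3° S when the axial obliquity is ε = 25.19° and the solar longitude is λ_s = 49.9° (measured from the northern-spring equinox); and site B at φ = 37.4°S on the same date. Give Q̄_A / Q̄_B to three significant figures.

— Configuration A (φ=-23.3°):
Solar declination: sin δ = sin ε · sin λ_s = sin 25.19° × sin 49.9° = 0.32557, so δ = +19.000°.
cos H₀ = −tan(-23.3°) tan(+19.000°) = 0.1483, H₀ = 1.4220 rad.
Bracket: H₀ sin φ sin δ + cos φ cos δ sin H₀ = 1.4220×-0.39555×0.32557 + 0.91845×0.94552×0.98894 = -0.183124 + 0.858808 = 0.675684.
Q̄ = (S₀/π) × [bracket] = (589/π) × 0.675684 = 126.68 W/m².
— Configuration B (φ=-37.4°):
cos H₀ = −tan(-37.4°) tan(+19.000°) = 0.2633, H₀ = 1.3044 rad.
Bracket: H₀ sin φ sin δ + cos φ cos δ sin H₀ = 1.3044×-0.60738×0.32557 + 0.79441×0.94552×0.96473 = -0.257938 + 0.724638 = 0.466700.
Q̄ = (S₀/π) × [bracket] = (589/π) × 0.466700 = 87.499 W/m².
Ratio Q̄_A / Q̄_B = 126.68 / 87.499 = 1.448.

Q̄_A / Q̄_B ≈ 1.45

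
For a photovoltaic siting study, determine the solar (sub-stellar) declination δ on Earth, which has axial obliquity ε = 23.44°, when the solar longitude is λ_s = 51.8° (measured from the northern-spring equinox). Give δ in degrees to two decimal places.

δ = +18.22°

sin δ = sin ε · sin λ_s = sin 23.44° × sin 51.8° = 0.312605.
δ = arcsin(0.312605) = +18.22°.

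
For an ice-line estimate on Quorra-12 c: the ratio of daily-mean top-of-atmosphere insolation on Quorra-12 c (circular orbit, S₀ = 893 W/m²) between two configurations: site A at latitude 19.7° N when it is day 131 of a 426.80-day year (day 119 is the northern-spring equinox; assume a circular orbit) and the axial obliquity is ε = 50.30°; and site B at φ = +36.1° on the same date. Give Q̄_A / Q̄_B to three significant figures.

— Configuration A (φ=+19.7°):
Solar longitude: λ_s = 360° × (131 − 119)/426.80 = 10.122°.
sin δ = sin 50.30° × sin 10.122° = 0.13522, so δ = +7.771°.
cos H₀ = −tan(+19.7°) tan(+7.771°) = -0.0489, H₀ = 1.6197 rad.
Bracket: H₀ sin φ sin δ + cos φ cos δ sin H₀ = 1.6197×0.33710×0.13522 + 0.94147×0.99082×0.99881 = 0.073830 + 0.931717 = 1.005547.
Q̄ = (S₀/π) × [bracket] = (893/π) × 1.005547 = 285.83 W/m².
— Configuration B (φ=+36.1°):
cos H₀ = −tan(+36.1°) tan(+7.771°) = -0.0995, H₀ = 1.6705 rad.
Bracket: H₀ sin φ sin δ + cos φ cos δ sin H₀ = 1.6705×0.58920×0.13522 + 0.80799×0.99082×0.99504 = 0.133091 + 0.796602 = 0.929693.
Q̄ = (S₀/π) × [bracket] = (893/π) × 0.929693 = 264.27 W/m².
Ratio Q̄_A / Q̄_B = 285.83 / 264.27 = 1.082.

Q̄_A / Q̄_B ≈ 1.08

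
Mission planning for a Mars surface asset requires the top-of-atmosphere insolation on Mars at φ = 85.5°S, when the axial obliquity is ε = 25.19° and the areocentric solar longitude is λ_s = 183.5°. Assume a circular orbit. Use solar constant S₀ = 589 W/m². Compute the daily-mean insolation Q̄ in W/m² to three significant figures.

sin δ = sin 25.19° × sin 183.5° = -0.02598, so δ = -1.489°.
cos H₀ = −tan(-85.5°) tan(-1.489°) = -0.3303, H₀ = 1.9074 rad.
Bracket: H₀ sin φ sin δ + cos φ cos δ sin H₀ = 1.9074×-0.99692×-0.02598 + 0.07846×0.99966×0.94389 = 0.049402 + 0.074032 = 0.123434.
Q̄ = (S₀/π) × [bracket] = (589/π) × 0.123434 = 23.14 W/m².

Q̄ ≈ 23.1 W/m²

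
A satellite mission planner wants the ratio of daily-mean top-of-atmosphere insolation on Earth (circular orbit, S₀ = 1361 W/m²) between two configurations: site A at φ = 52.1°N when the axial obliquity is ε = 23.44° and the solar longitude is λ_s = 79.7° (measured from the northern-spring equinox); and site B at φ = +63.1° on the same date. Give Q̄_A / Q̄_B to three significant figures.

Q̄_A / Q̄_B ≈ 1.01

— Configuration A (φ=+52.1°):
Solar declination: sin δ = sin ε · sin λ_s = sin 23.44° × sin 79.7° = 0.39138, so δ = +23.040°.
cos H₀ = −tan(+52.1°) tan(+23.040°) = -0.5463, H₀ = 2.1488 rad.
Bracket: H₀ sin φ sin δ + cos φ cos δ sin H₀ = 2.1488×0.78908×0.39138 + 0.61429×0.92023×0.83757 = 0.663614 + 0.473468 = 1.137082.
Q̄ = (S₀/π) × [bracket] = (1361/π) × 1.137082 = 492.61 W/m².
— Configuration B (φ=+63.1°):
cos H₀ = −tan(+63.1°) tan(+23.040°) = -0.8383, H₀ = 2.5650 rad.
Bracket: H₀ sin φ sin δ + cos φ cos δ sin H₀ = 2.5650×0.89180×0.39138 + 0.45243×0.92023×0.54518 = 0.895269 + 0.226980 = 1.122249.
Q̄ = (S₀/π) × [bracket] = (1361/π) × 1.122249 = 486.18 W/m².
Ratio Q̄_A / Q̄_B = 492.61 / 486.18 = 1.013.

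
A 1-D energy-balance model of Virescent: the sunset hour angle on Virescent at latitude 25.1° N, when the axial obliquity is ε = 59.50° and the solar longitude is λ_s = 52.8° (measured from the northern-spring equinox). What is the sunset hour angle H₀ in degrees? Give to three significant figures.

Solar declination: sin δ = sin ε · sin λ_s = sin 59.50° × sin 52.8° = 0.68631, so δ = +43.339°.
cos H₀ = −tan φ · tan δ = −tan(+25.1°) × tan(+43.339°) = -0.4420, so H₀ = 2.0287 rad = 116.23°.

H₀ = 116°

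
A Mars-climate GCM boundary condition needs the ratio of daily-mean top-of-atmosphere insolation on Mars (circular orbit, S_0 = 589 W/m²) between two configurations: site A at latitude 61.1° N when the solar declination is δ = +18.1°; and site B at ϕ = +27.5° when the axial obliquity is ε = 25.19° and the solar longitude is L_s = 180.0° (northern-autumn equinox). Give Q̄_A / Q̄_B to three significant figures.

— Configuration A (ϕ=+61.1°):
cos h₀ = −tan(+61.1°) tan(+18.100°) = -0.5921, h₀ = 2.2044 rad.
Bracket: h₀ sin ϕ sin δ + cos ϕ cos δ sin h₀ = 2.2044×0.87546×0.31068 + 0.48328×0.95052×0.80587 = 0.599570 + 0.370190 = 0.969760.
Q̄ = (S_0/π) × [bracket] = (589/π) × 0.969760 = 181.81 W/m².
— Configuration B (ϕ=+27.5°):
Solar declination: sin δ = sin ε · sin L_s = sin 25.19° × sin 180.0° = 0.00000, so δ = +0.000°.
cos h₀ = −tan(+27.5°) tan(+0.000°) = -0.0000, h₀ = 1.5708 rad.
Bracket: h₀ sin ϕ sin δ + cos ϕ cos δ sin h₀ = 1.5708×0.46175×0.00000 + 0.88701×1.00000×1.00000 = 0.000000 + 0.887010 = 0.887010.
Q̄ = (S_0/π) × [bracket] = (589/π) × 0.887010 = 166.30 W/m².
Ratio Q̄_A / Q̄_B = 181.81 / 166.30 = 1.093.

Q̄_A / Q̄_B ≈ 1.09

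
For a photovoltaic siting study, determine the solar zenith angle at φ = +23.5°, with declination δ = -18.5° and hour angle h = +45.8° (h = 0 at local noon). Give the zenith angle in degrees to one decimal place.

cos θ_z = sin φ sin δ + cos φ cos δ cos h = -0.126525 + 0.606303 = 0.479778.
θ_z = arccos(0.479778) = 61.3°.

θ_z = 61.3°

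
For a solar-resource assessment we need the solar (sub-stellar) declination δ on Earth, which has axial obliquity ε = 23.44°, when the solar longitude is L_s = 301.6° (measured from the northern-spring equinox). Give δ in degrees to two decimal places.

sin δ = sin ε · sin L_s = sin 23.44° × sin 301.6° = -0.338807.
δ = arcsin(-0.338807) = -19.80°.

δ = -19.80°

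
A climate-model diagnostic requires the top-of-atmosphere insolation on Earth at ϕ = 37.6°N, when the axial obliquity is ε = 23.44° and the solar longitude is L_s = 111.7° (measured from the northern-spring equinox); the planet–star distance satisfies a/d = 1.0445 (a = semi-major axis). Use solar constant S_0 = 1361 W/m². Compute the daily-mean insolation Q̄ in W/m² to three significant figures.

Q̄ ≈ 532 W/m²

Solar declination: sin δ = sin ε · sin L_s = sin 23.44° × sin 111.7° = 0.36960, so δ = +21.691°.
cos h₀ = −tan(+37.6°) tan(+21.691°) = -0.3063, h₀ = 1.8821 rad.
Bracket: h₀ sin ϕ sin δ + cos ϕ cos δ sin h₀ = 1.8821×0.61015×0.36960 + 0.79229×0.92919×0.95193 = 0.424435 + 0.700799 = 1.125234.
Inverse-square distance factor (a/d)² = 1.0445² = 1.090980.
Q̄ = (S_0/π) × 1.090980 × [bracket] = (1361/π) × 1.090980 × 1.125234 = 531.8 W/m².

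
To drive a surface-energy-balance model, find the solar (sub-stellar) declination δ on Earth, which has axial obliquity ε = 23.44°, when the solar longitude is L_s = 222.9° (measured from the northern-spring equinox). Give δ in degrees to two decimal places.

sin δ = sin ε · sin L_s = sin 23.44° × sin 222.9° = -0.270783.
δ = arcsin(-0.270783) = -15.71°.

δ = -15.71°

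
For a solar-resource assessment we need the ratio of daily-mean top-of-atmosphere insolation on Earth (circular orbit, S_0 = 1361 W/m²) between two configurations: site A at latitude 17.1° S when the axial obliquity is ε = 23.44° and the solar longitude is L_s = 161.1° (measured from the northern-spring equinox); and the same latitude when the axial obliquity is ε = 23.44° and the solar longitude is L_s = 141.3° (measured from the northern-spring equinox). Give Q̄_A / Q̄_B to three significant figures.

Q̄_A / Q̄_B ≈ 1.09

— Configuration A (ϕ=-17.1°):
Solar declination: sin δ = sin ε · sin L_s = sin 23.44° × sin 161.1° = 0.12885, so δ = +7.403°.
cos h₀ = −tan(-17.1°) tan(+7.403°) = 0.0400, h₀ = 1.5308 rad.
Bracket: h₀ sin ϕ sin δ + cos ϕ cos δ sin h₀ = 1.5308×-0.29404×0.12885 + 0.95579×0.99166×0.99920 = -0.057998 + 0.947060 = 0.889062.
Q̄ = (S_0/π) × [bracket] = (1361/π) × 0.889062 = 385.16 W/m².
— Configuration B (ϕ=-17.1°):
Solar declination: sin δ = sin ε · sin L_s = sin 23.44° × sin 141.3° = 0.24871, so δ = +14.401°.
cos h₀ = −tan(-17.1°) tan(+14.401°) = 0.0790, h₀ = 1.4917 rad.
Bracket: h₀ sin ϕ sin δ + cos ϕ cos δ sin h₀ = 1.4917×-0.29404×0.24871 + 0.95579×0.96858×0.99687 = -0.109089 + 0.922861 = 0.813772.
Q̄ = (S_0/π) × [bracket] = (1361/π) × 0.813772 = 352.54 W/m².
Ratio Q̄_A / Q̄_B = 385.16 / 352.54 = 1.093.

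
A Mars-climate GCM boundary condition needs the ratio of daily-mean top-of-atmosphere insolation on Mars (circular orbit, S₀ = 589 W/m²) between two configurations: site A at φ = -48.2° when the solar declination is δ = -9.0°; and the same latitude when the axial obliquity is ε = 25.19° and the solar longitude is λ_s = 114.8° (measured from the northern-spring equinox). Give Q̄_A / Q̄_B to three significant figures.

Q̄_A / Q̄_B ≈ 3.69

— Configuration A (φ=-48.2°):
cos H₀ = −tan(-48.2°) tan(-9.000°) = -0.1771, H₀ = 1.7489 rad.
Bracket: H₀ sin φ sin δ + cos φ cos δ sin H₀ = 1.7489×-0.74548×-0.15643 + 0.66653×0.98769×0.98419 = 0.203949 + 0.647917 = 0.851866.
Q̄ = (S₀/π) × [bracket] = (589/π) × 0.851866 = 159.71 W/m².
— Configuration B (φ=-48.2°):
Solar declination: sin δ = sin ε · sin λ_s = sin 25.19° × sin 114.8° = 0.38637, so δ = +22.729°.
cos H₀ = −tan(-48.2°) tan(+22.729°) = 0.4685, H₀ = 1.0832 rad.
Bracket: H₀ sin φ sin δ + cos φ cos δ sin H₀ = 1.0832×-0.74548×0.38637 + 0.66653×0.92234×0.88346 = -0.311995 + 0.543122 = 0.231127.
Q̄ = (S₀/π) × [bracket] = (589/π) × 0.231127 = 43.333 W/m².
Ratio Q̄_A / Q̄_B = 159.71 / 43.333 = 3.686.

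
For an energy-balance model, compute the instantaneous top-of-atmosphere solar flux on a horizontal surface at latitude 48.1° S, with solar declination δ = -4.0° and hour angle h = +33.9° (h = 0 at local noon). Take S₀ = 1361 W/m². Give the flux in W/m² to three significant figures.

823 W/m²

cos θ_z = sin φ sin δ + cos φ cos δ cos h = 0.051921 + 0.552959 = 0.604880.
Flux = S₀ · cos θ_z = 1361 × 0.604880 = 823.2 W/m².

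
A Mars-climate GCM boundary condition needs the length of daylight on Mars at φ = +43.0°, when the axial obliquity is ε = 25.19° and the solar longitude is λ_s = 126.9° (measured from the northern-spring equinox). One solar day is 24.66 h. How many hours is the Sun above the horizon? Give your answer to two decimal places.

15.03 h

Solar declination: sin δ = sin ε · sin λ_s = sin 25.19° × sin 126.9° = 0.34036, so δ = +19.899°.
cos H₀ = −tan φ · tan δ = −tan(+43.0°) × tan(+19.899°) = -0.3375, so H₀ = 1.9151 rad = 109.73°.
Daylight = 2H₀/(2π) × 24.66 h = (1.9151/π) × 24.66 = 15.03 h.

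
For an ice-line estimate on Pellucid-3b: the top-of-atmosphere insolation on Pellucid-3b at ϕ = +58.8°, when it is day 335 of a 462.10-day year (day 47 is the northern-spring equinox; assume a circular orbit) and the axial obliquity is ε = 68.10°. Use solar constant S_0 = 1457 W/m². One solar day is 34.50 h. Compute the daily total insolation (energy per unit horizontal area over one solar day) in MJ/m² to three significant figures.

0.00 MJ/m²

Solar longitude: L_s = 360° × (335 − 47)/462.10 = 224.367°.
sin δ = sin 68.10° × sin 224.367° = -0.64879, so δ = -40.451°.
cos h₀ = −tan(+58.8°) tan(-40.451°) = 1.4078 ≥ 1 ⇒ polar night, h₀ = 0 and Q̄ = 0.
Daily total = Q̄ × 34.50 h × 3600 s/h = 0.00 MJ/m².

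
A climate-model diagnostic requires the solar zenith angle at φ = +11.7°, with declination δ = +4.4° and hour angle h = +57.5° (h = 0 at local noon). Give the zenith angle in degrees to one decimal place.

cos θ_z = sin φ sin δ + cos φ cos δ cos h = 0.015558 + 0.524585 = 0.540143.
θ_z = arccos(0.540143) = 57.3°.

θ_z = 57.3°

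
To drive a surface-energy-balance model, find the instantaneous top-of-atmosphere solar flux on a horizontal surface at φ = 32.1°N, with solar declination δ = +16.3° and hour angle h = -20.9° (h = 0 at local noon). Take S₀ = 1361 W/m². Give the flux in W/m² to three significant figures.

1.24e+03 W/m²

cos θ_z = sin φ sin δ + cos φ cos δ cos h = 0.149146 + 0.759576 = 0.908722.
Flux = S₀ · cos θ_z = 1361 × 0.908722 = 1237 W/m².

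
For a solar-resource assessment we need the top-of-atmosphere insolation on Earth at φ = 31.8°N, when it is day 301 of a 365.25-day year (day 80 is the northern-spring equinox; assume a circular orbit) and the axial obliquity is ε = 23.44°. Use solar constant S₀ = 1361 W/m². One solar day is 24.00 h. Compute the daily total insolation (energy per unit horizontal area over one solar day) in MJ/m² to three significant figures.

Solar longitude: λ_s = 360° × (301 − 80)/365.25 = 217.823°.
sin δ = sin 23.44° × sin 217.823° = -0.24394, so δ = -14.119°.
cos H₀ = −tan(+31.8°) tan(-14.119°) = 0.1560, H₀ = 1.4142 rad.
Bracket: H₀ sin φ sin δ + cos φ cos δ sin H₀ = 1.4142×0.52696×-0.24394 + 0.84989×0.96979×0.98776 = -0.181791 + 0.814126 = 0.632335.
Q̄ = (S₀/π) × [bracket] = (1361/π) × 0.632335 = 273.94 W/m².
Daily total = Q̄ × 24.00 h × 3600 s/h = 273.94 × 24.00 × 3600 / 10⁶ = 23.67 MJ/m².

23.7 MJ/m²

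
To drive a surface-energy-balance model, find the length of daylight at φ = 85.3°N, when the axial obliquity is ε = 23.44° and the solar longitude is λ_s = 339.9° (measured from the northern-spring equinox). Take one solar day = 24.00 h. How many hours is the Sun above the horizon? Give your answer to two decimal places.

Solar declination: sin δ = sin ε · sin λ_s = sin 23.44° × sin 339.9° = -0.13670, so δ = -7.857°.
cos H₀ = −tan φ · tan δ = 1.6785 ≥ 1, so the Sun never rises (polar night) and H₀ = 0.
Daylight = 2H₀/(2π) × 24.00 h = (0.0000/π) × 24.00 = 0.00 h.

0.00 h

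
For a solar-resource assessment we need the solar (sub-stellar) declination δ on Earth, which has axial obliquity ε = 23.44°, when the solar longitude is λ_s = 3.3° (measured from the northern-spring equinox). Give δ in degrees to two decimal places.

sin δ = sin ε · sin λ_s = sin 23.44° × sin 3.3° = 0.022898.
δ = arcsin(0.022898) = +1.31°.

δ = +1.31°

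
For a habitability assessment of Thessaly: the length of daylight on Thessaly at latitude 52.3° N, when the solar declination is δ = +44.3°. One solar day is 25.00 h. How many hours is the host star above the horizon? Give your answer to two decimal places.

Sunrise equation: cos H₀ = −tan φ · tan δ = -1.2626 ≤ −1, so the host star never sets (polar day) and H₀ = π.
Daylight = 2H₀/(2π) × 25.00 h = (3.1416/π) × 25.00 = 25.00 h.

25.00 h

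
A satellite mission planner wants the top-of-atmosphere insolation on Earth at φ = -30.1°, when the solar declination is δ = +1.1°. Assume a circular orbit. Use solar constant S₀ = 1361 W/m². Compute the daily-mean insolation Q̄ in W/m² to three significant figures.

cos H₀ = −tan(-30.1°) tan(+1.100°) = 0.0111, H₀ = 1.5597 rad.
Bracket: H₀ sin φ sin δ + cos φ cos δ sin H₀ = 1.5597×-0.50151×0.01920 + 0.86515×0.99982×0.99994 = -0.015018 + 0.864942 = 0.849924.
Q̄ = (S₀/π) × [bracket] = (1361/π) × 0.849924 = 368.2 W/m².

Q̄ ≈ 368 W/m²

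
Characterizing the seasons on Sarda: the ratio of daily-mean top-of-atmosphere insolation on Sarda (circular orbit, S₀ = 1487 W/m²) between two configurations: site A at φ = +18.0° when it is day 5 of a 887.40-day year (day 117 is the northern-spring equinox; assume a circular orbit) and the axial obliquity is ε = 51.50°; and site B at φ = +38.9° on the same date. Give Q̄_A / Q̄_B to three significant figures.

Q̄_A / Q̄_B ≈ 2.78

— Configuration A (φ=+18.0°):
Solar longitude: λ_s = 360° × (5 − 117)/887.40 = -45.436°, i.e. -45.436° + 360° = 314.564°.
sin δ = sin 51.50° × sin 314.564° = -0.55758, so δ = -33.889°.
cos H₀ = −tan(+18.0°) tan(-33.889°) = 0.2182, H₀ = 1.3508 rad.
Bracket: H₀ sin φ sin δ + cos φ cos δ sin H₀ = 1.3508×0.30902×-0.55758 + 0.95106×0.83012×0.97589 = -0.232747 + 0.770459 = 0.537712.
Q̄ = (S₀/π) × [bracket] = (1487/π) × 0.537712 = 254.51 W/m².
— Configuration B (φ=+38.9°):
cos H₀ = −tan(+38.9°) tan(-33.889°) = 0.5420, H₀ = 0.9980 rad.
Bracket: H₀ sin φ sin δ + cos φ cos δ sin H₀ = 0.9980×0.62796×-0.55758 + 0.77824×0.83012×0.84039 = -0.349438 + 0.542919 = 0.193481.
Q̄ = (S₀/π) × [bracket] = (1487/π) × 0.193481 = 91.580 W/m².
Ratio Q̄_A / Q̄_B = 254.51 / 91.580 = 2.779.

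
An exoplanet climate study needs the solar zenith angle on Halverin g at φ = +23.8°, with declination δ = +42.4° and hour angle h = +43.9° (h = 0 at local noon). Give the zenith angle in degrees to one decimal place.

θ_z = 40.6°

cos θ_z = sin φ sin δ + cos φ cos δ cos h = 0.272112 + 0.486845 = 0.758957.
θ_z = arccos(0.758957) = 40.6°.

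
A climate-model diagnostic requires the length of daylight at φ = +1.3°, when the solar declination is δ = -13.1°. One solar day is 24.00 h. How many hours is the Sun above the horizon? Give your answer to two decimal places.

11.96 h

cos H₀ = −tan φ · tan δ = −tan(+1.3°) × tan(-13.100°) = 0.0053, so H₀ = 1.5655 rad = 89.70°.
Daylight = 2H₀/(2π) × 24.00 h = (1.5655/π) × 24.00 = 11.96 h.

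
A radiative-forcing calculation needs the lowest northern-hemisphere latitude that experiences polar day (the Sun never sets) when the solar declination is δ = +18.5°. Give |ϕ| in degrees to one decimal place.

Polar day requires cos h₀ = −tan ϕ tan δ ≤ −1, i.e. tan ϕ tan δ ≥ 1.
The boundary is |tan ϕ| · |tan δ| = 1, so |ϕ| = 90° − |δ| = 90° − 18.5° = 71.5° in the northern hemisphere.

|ϕ| = 71.5°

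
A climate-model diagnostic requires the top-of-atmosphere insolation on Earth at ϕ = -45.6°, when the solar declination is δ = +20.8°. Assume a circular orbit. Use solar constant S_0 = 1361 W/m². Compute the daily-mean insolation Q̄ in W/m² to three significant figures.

cos h₀ = −tan(-45.6°) tan(+20.800°) = 0.3879, h₀ = 1.1724 rad.
Bracket: h₀ sin ϕ sin δ + cos ϕ cos δ sin h₀ = 1.1724×-0.71447×0.35511 + 0.69966×0.93483×0.92170 = -0.297456 + 0.602850 = 0.305394.
Q̄ = (S_0/π) × [bracket] = (1361/π) × 0.305394 = 132.3 W/m².

Q̄ ≈ 132 W/m²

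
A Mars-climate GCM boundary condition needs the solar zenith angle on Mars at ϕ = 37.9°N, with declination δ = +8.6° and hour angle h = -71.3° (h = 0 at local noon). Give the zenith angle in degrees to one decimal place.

cos θ_z = sin ϕ sin δ + cos ϕ cos δ cos h = 0.091857 + 0.250146 = 0.342003.
θ_z = arccos(0.342003) = 70.0°.

θ_z = 70.0°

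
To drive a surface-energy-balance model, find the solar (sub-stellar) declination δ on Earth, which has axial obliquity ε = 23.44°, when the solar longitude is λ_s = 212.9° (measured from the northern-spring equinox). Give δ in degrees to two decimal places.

δ = -12.48°

sin δ = sin ε · sin λ_s = sin 23.44° × sin 212.9° = -0.216069.
δ = arcsin(-0.216069) = -12.48°.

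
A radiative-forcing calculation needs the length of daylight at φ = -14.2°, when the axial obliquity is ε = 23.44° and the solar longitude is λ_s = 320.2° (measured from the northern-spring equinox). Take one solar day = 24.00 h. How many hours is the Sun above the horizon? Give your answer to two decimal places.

Solar declination: sin δ = sin ε · sin λ_s = sin 23.44° × sin 320.2° = -0.25463, so δ = -14.752°.
cos H₀ = −tan φ · tan δ = −tan(-14.2°) × tan(-14.752°) = -0.0666, so H₀ = 1.6375 rad = 93.82°.
Daylight = 2H₀/(2π) × 24.00 h = (1.6375/π) × 24.00 = 12.51 h.

12.51 h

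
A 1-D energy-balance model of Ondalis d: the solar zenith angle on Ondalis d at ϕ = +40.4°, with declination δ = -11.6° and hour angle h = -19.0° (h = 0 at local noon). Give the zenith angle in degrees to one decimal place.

θ_z = 54.9°

cos θ_z = sin ϕ sin δ + cos ϕ cos δ cos h = -0.130323 + 0.705342 = 0.575019.
θ_z = arccos(0.575019) = 54.9°.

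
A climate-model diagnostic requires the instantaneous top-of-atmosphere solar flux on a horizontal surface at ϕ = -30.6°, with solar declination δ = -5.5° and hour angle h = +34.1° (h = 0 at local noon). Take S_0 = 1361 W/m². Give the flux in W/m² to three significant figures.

cos θ_z = sin ϕ sin δ + cos ϕ cos δ cos h = 0.048789 + 0.709465 = 0.758254.
Flux = S_0 · cos θ_z = 1361 × 0.758254 = 1032 W/m².

1.03e+03 W/m²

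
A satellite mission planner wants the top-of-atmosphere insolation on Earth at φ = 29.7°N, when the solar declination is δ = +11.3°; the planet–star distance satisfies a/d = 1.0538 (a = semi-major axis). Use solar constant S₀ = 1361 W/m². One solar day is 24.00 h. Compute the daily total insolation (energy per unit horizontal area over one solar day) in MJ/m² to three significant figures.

42.0 MJ/m²

cos H₀ = −tan(+29.7°) tan(+11.300°) = -0.1140, H₀ = 1.6850 rad.
Bracket: H₀ sin φ sin δ + cos φ cos δ sin H₀ = 1.6850×0.49546×0.19595 + 0.86863×0.98061×0.99348 = 0.163589 + 0.846234 = 1.009823.
Inverse-square distance factor (a/d)² = 1.0538² = 1.110494.
Q̄ = (S₀/π) × 1.110494 × [bracket] = (1361/π) × 1.110494 × 1.009823 = 485.81 W/m².
Daily total = Q̄ × 24.00 h × 3600 s/h = 485.81 × 24.00 × 3600 / 10⁶ = 41.97 MJ/m².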